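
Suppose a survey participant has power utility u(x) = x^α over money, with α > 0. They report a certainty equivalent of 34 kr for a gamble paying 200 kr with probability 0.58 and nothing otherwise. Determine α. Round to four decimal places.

α ≈ 0.3074

The lottery's expected utility is 0.58·u(200) + 0.42·u(0) = 0.58·200^α (since u(0) = 0 for α > 0).
Indifference: 34^α = 0.58·200^α, so (34/200)^α = 0.58.
Taking logs: α·ln(34/200) = ln(0.58), so α = -0.5447272 / -1.7719568 ≈ 0.3074.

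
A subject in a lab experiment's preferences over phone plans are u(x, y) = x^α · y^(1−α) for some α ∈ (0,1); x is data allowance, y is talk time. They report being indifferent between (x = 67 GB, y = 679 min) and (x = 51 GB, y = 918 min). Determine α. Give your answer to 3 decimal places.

The Cobb–Douglas utilities coincide, so 67^α·679^(1−α) = 51^α·918^(1−α).
Rearrange to (67/51)^α = (918/679)^(1−α) and take logs: α·0.272867 = (1−α)·0.301576.
Thus α·(0.574443) = 0.301576, so α = 0.301576/0.574443 ≈ 0.525.

α ≈ 0.525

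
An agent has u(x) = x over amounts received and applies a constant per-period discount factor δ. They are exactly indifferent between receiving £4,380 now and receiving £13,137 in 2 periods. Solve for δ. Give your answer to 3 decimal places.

The payoff in 2 periods is discounted by δ^2, so u(4380) = δ^2·u(13137) and δ^2 = u(4380)/u(13137).
With u(x) = x: δ^2 = 4380/13137 = 0.33341.
Hence δ = (0.33341)^(1/2) = 0.57742.

δ ≈ 0.577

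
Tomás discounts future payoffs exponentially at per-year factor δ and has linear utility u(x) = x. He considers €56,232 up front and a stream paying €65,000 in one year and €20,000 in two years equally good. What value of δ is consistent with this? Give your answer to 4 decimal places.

Present value of the stream is 65000·δ + 20000·δ². Indifference gives 65000δ + 20000δ² = 56232.
So 20000δ² + 65000δ − 56232 = 0.
By the quadratic formula (taking the positive root), δ = (−65000 + √8723560000.00) / 40000 ≈ 0.7100.

δ ≈ 0.7100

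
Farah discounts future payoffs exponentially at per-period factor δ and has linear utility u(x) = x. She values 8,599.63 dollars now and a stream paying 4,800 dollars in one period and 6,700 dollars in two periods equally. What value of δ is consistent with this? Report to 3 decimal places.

δ ≈ 0.830

Present value of the stream is 4800·δ + 6700·δ². Indifference gives 4800δ + 6700δ² = 8599.63.
So 6700δ² + 4800δ − 8599.63 = 0.
The positive root is δ = [−4800 + √(4800² + 4·6700·8599.63)] / (2·6700) = (−4800 + 15922.000)/13400 ≈ 0.830.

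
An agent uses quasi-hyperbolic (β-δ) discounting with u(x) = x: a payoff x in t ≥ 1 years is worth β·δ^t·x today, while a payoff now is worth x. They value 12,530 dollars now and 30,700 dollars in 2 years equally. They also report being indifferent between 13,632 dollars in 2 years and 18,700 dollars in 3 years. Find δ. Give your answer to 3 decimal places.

The second indifference involves only future payoffs, so β cancels: β·δ^2·13632 = β·δ^3·18700, giving δ = 13632/18700 = 0.72898.

δ ≈ 0.729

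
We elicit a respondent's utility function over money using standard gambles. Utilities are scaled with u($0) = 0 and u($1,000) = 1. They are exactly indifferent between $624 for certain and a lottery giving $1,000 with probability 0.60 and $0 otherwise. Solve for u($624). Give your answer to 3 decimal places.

0.600

u($624) equals the lottery's expected utility: 0.60·1 + 0.40·0 = 0.60.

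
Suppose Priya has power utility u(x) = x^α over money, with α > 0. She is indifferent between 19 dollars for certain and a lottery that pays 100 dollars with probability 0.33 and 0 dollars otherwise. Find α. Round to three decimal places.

Since u(0) = 0, the lottery's EU is 0.33·100^α.
Indifference: 19^α = 0.33·100^α, so (19/100)^α = 0.33.
Taking logs: α·ln(19/100) = ln(0.33), so α = -1.108663 / -1.660731 ≈ 0.668.

α ≈ 0.668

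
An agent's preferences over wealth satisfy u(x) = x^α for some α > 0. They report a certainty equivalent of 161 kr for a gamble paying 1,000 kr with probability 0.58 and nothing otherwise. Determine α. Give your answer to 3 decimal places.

α ≈ 0.298

Since u(0) = 0, the lottery's EU is 0.58·1000^α.
Indifference: 161^α = 0.58·1000^α, so (161/1000)^α = 0.58.
Taking logs: α·ln(161/1000) = ln(0.58), so α = -0.544727 / -1.826351 ≈ 0.298.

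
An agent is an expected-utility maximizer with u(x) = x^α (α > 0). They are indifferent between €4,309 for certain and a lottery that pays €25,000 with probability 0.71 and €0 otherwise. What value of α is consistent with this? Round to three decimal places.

The lottery's expected utility is 0.71·u(25000) + 0.29·u(0) = 0.71·25000^α (since u(0) = 0 for α > 0).
Setting u(4309) equal to that: 4309^α = 0.71·25000^α ⇒ (4309/25000)^α = 0.71.
α = ln(0.71) / ln(4309/25000) = -0.342490/-1.758170 ≈ 0.195.

α ≈ 0.195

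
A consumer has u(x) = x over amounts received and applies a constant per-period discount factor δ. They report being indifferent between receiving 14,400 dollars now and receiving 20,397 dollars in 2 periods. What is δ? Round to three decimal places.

δ ≈ 0.840

The payoff in 2 periods is discounted by δ^2, so u(14400) = δ^2·u(20397) and δ^2 = u(14400)/u(20397).
With u(x) = x: δ^2 = 14400/20397 = 0.70599.
So δ = 0.70599^(1/2) ≈ 0.840.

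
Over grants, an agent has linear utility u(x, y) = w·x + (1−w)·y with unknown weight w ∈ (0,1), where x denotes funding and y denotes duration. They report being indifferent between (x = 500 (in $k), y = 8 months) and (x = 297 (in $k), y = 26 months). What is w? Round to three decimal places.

Equating utilities: w·500 + (1−w)·8 = w·297 + (1−w)·26.
Rearranging, 203·w − 18·(1−w) = 0.
So w/(1−w) = 18/203 = 0.0887, giving w = 18/(203+18) = 0.081.

w = 0.081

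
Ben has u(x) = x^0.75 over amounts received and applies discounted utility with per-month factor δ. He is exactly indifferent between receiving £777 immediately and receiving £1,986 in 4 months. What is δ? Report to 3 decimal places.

Indifference means u(777) = δ^4 · u(1986), so δ^4 = u(777)/u(1986).
With u(x) = x^0.75: δ^4 = 777^0.75/1986^0.75 = (777/1986)^0.75 = 0.49469.
Taking the 4th root: δ = 0.49469^(1/4) ≈ 0.839.

δ ≈ 0.839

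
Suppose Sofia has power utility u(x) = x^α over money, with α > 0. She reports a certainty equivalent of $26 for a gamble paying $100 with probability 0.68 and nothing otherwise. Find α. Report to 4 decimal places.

α ≈ 0.2863

Since u(0) = 0, the lottery's EU is 0.68·100^α.
Setting u(26) equal to that: 26^α = 0.68·100^α ⇒ (26/100)^α = 0.68.
Take logs: α = ln 0.68 / ln(26/100) ≈ 0.286297.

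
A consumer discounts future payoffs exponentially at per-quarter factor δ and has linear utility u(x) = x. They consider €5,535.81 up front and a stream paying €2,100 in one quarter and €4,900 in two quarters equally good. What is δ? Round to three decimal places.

Equating present values: 5535.81 = 2100δ + 4900δ².
That is, 4900δ² + 2100δ − 5535.81 = 0, a quadratic in δ.
The positive root is δ = [−2100 + √(2100² + 4·4900·5535.81)] / (2·4900) = (−2100 + 10626.000)/9800 ≈ 0.870.

δ ≈ 0.870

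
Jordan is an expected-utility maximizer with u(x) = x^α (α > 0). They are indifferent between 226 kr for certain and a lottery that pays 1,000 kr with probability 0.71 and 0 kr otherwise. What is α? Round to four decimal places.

Since u(0) = 0, the lottery's EU is 0.71·1000^α.
Equating: 226^α = 0.71·1000^α, i.e. 0.2260^α = 0.71.
Taking logs: α·ln(226/1000) = ln(0.71), so α = -0.3424903 / -1.4872203 ≈ 0.2303.

α ≈ 0.2303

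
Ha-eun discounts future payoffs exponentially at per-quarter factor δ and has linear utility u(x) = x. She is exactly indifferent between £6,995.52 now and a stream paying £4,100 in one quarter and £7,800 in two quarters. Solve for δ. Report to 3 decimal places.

The stream is worth 4100δ + 7800δ² today, so 4100δ + 7800δ² = 6995.52.
Rearranged: 7800δ² + 4100δ − 6995.52 = 0.
By the quadratic formula (taking the positive root), δ = (−4100 + √235070224.00) / 15600 ≈ 0.720.

δ ≈ 0.720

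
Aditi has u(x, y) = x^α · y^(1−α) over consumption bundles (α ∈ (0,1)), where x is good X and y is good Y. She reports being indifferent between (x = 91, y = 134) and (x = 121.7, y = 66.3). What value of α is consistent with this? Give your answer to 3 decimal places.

α ≈ 0.708

Indifference: 91^α · 134^(1−α) = 121.7^α · 66.3^(1−α).
Rearrange to (91/121.7)^α = (66.3/134)^(1−α) and take logs: α·-0.290699 = (1−α)·-0.703650.
With A = -0.290699 and B = -0.703650: α·A = (1−α)·B, so α = B/(A+B) = -0.703650/-0.994349 ≈ 0.708.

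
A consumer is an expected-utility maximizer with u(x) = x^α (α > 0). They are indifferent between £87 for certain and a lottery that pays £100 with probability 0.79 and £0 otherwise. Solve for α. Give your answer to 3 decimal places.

EU(lottery) = 0.79·100^α + 0.21·0 = 0.79·100^α.
Indifference: 87^α = 0.79·100^α, so (87/100)^α = 0.79.
α = ln(0.79) / ln(87/100) = -0.235722/-0.139262 ≈ 1.693.

α ≈ 1.693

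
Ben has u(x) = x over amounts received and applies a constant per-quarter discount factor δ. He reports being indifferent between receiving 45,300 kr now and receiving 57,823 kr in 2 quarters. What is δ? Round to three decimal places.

δ ≈ 0.885

The payoff in 2 quarters is discounted by δ^2, so u(45300) = δ^2·u(57823) and δ^2 = u(45300)/u(57823).
With u(x) = x: δ^2 = 45300/57823 = 0.78343.
Taking the square root: δ = 0.78343^(1/2) ≈ 0.885.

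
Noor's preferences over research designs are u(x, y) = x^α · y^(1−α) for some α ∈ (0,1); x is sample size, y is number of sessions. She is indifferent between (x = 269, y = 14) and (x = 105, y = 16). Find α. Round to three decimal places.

The Cobb–Douglas utilities coincide, so 269^α·14^(1−α) = 105^α·16^(1−α).
(269/105)^α = (16/14)^(1−α); take logs: α·ln(269/105) = (1−α)·ln(16/14), i.e. α·0.940751 = (1−α)·0.133531.
With A = 0.940751 and B = 0.133531: α·A = (1−α)·B, so α = B/(A+B) = 0.133531/1.074282 ≈ 0.124.

α ≈ 0.124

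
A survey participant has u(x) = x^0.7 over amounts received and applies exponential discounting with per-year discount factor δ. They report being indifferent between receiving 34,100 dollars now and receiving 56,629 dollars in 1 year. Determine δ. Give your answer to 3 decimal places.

δ ≈ 0.701

Equating discounted utilities: u(34100) = δ·u(56629) ⇒ δ = u(34100)/u(56629).
With u(x) = x^0.7: δ = 34100^0.7/56629^0.7 = (34100/56629)^0.7 = 0.70113.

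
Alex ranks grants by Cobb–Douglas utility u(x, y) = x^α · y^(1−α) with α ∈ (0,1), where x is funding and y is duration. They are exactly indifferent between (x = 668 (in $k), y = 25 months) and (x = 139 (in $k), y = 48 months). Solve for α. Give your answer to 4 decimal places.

α ≈ 0.2936

Set the two utilities equal: 668^α·25^(1−α) = 139^α·48^(1−α).
Taking logs: α·ln 668 + (1−α)·ln 25 = α·ln 139 + (1−α)·ln 48, i.e. α·1.5698142 = (1−α)·0.6523252.
Thus α·(2.2221394) = 0.6523252, so α = 0.6523252/2.2221394 ≈ 0.2936.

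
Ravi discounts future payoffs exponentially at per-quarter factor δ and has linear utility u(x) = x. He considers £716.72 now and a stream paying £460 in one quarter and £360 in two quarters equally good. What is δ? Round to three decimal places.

Equating present values: 716.72 = 460δ + 360δ².
Rearranged: 360δ² + 460δ − 716.72 = 0.
By the quadratic formula (taking the positive root), δ = (−460 + √1243676.80) / 720 ≈ 0.910.

δ ≈ 0.910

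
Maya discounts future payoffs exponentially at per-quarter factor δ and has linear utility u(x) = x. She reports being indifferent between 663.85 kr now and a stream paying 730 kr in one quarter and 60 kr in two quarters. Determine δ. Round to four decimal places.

The stream is worth 730δ + 60δ² today, so 730δ + 60δ² = 663.85.
That is, 60δ² + 730δ − 663.85 = 0, a quadratic in δ.
The positive root is δ = [−730 + √(730² + 4·60·663.85)] / (2·60) = (−730 + 832.000)/120 ≈ 0.8500.

δ ≈ 0.8500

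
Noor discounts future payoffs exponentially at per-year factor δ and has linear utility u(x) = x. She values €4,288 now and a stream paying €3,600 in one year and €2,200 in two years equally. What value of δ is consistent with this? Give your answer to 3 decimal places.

Present value of the stream is 3600·δ + 2200·δ². Indifference gives 3600δ + 2200δ² = 4288.
So 2200δ² + 3600δ − 4288 = 0.
δ = (−3600 + √(3600² + 4·2200·4288)) / (2·2200) = (−3600 + √50694400.00) / 4400 ≈ 0.800.

δ ≈ 0.800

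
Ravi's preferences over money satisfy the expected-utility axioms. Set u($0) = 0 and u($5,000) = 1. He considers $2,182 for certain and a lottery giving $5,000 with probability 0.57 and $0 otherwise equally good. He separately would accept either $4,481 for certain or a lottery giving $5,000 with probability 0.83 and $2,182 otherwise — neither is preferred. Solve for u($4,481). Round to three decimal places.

The first gamble pins u($2,182): it must equal 0.57·1 + 0.43·0 = 0.57.
The second indifference gives u($4,481) = 0.83·u($5,000) + 0.17·u($2,182) = 0.83·1.00 + 0.17·0.57 = 0.9269.

0.927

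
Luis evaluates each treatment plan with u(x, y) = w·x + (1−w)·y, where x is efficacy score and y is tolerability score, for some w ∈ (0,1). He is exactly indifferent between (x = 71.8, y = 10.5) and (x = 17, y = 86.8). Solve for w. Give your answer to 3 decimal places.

u(71.8,10.5) = u(17,86.8) means w·71.8 + (1−w)·10.5 = w·17 + (1−w)·86.8.
w·(71.8−17) = (1−w)·(86.8−10.5), i.e. w·54.8 = (1−w)·76.3.
So w/(1−w) = 76.3/54.8 = 1.3923, giving w = 76.3/(54.8+76.3) = 0.582.

w = 0.582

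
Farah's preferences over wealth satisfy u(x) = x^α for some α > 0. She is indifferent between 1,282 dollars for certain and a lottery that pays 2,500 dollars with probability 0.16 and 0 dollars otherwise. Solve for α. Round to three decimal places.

The lottery's expected utility is 0.16·u(2500) + 0.84·u(0) = 0.16·2500^α (since u(0) = 0 for α > 0).
Equating: 1282^α = 0.16·2500^α, i.e. 0.5128^α = 0.16.
Taking logs: α·ln(1282/2500) = ln(0.16), so α = -1.832581 / -0.667869 ≈ 2.744.

α ≈ 2.744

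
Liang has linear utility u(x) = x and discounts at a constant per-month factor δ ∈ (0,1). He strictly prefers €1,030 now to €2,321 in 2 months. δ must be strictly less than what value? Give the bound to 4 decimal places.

δ < 0.6662

Comparing present values: 1030 > δ^2·2321.
So δ^2 < 1030/2321 = 0.44377; taking the square root of both positive sides preserves the inequality.
δ < 0.44377^(1/2) = 0.6662.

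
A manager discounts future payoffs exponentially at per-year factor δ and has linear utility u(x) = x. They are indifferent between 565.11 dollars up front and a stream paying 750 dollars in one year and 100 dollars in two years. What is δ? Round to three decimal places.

δ ≈ 0.690

Equating present values: 565.11 = 750δ + 100δ².
So 100δ² + 750δ − 565.11 = 0.
By the quadratic formula (taking the positive root), δ = (−750 + √788544.00) / 200 ≈ 0.690.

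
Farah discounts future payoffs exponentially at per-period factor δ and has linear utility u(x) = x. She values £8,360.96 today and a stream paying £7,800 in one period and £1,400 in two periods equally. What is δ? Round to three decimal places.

Equating present values: 8360.96 = 7800δ + 1400δ².
Rearranged: 1400δ² + 7800δ − 8360.96 = 0.
By the quadratic formula (taking the positive root), δ = (−7800 + √107661376.00) / 2800 ≈ 0.920.

δ ≈ 0.920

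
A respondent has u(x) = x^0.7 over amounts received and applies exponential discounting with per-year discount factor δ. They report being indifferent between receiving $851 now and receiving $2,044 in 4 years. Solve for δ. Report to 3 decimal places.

δ ≈ 0.858

Indifference means u(851) = δ^4 · u(2044), so δ^4 = u(851)/u(2044).
Since u(x) = x^0.7, δ^4 = (851/2044)^0.7 = 0.41634^0.7 = 0.54152.
So δ = 0.54152^(1/4) ≈ 0.858.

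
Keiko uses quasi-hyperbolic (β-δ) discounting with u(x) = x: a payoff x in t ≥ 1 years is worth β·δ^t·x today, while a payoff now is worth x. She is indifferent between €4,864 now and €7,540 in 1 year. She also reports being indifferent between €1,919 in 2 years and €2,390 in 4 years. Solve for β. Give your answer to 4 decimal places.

From the later pair, β·δ^2·1919 = β·δ^4·2390; dividing through, δ^2 = 1919/2390 = 0.80293, so δ = 0.89606.
Substituting δ into 4864 = β·δ·7540: β = 4864/(6756.315) ≈ 0.7199.

β ≈ 0.7199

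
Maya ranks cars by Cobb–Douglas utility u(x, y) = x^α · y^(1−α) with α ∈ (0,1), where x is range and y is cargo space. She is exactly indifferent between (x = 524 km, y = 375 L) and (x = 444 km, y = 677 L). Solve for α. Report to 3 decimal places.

α ≈ 0.781

The Cobb–Douglas utilities coincide, so 524^α·375^(1−α) = 444^α·677^(1−α).
Taking logs: α·ln 524 + (1−α)·ln 375 = α·ln 444 + (1−α)·ln 677, i.e. α·0.165667 = (1−α)·0.590745.
Thus α·(0.756412) = 0.590745, so α = 0.590745/0.756412 ≈ 0.781.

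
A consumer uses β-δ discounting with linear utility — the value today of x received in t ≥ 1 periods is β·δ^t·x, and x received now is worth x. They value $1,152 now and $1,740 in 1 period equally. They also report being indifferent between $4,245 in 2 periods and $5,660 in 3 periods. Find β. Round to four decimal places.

Both payoffs in the second observation are in the future, so β drops out: δ^2·4245 = δ^3·5660 ⇒ δ = 4245/5660 = 0.75000.
Now use the now-vs-future pair: 1152 = β·δ·1740 gives β = 1152/(0.75000·1740) ≈ 0.8828.

β ≈ 0.8828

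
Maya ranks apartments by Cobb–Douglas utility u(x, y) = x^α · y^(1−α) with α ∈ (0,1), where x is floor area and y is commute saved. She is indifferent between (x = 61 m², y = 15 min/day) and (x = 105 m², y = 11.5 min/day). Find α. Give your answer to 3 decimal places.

Set the two utilities equal: 61^α·15^(1−α) = 105^α·11.5^(1−α).
Taking logs: α·ln 61 + (1−α)·ln 15 = α·ln 105 + (1−α)·ln 11.5, i.e. α·-0.543086 = (1−α)·-0.265703.
So α/(1−α) = (-0.265703)/(-0.543086) = 0.489247, and α = 0.489247/1.489247 ≈ 0.329.

α ≈ 0.329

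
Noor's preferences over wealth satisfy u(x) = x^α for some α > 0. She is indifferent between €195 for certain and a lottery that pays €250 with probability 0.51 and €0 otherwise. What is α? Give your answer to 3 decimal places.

α ≈ 2.710

The lottery's expected utility is 0.51·u(250) + 0.49·u(0) = 0.51·250^α (since u(0) = 0 for α > 0).
Indifference: 195^α = 0.51·250^α, so (195/250)^α = 0.51.
Take logs: α = ln 0.51 / ln(195/250) ≈ 2.71006.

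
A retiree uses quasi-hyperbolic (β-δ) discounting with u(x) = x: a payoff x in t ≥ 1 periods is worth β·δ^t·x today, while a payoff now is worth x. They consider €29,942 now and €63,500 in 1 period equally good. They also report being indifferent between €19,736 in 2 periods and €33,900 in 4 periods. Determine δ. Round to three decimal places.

The second indifference involves only future payoffs, so β cancels: β·δ^2·19736 = β·δ^4·33900, giving δ^2 = 19736/33900 = 0.58218, so δ = 0.76301.

δ ≈ 0.763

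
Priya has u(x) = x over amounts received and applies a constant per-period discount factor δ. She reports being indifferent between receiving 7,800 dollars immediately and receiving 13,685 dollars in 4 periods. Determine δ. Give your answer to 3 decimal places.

Equating discounted utilities: u(7800) = δ^4·u(13685) ⇒ δ^4 = u(7800)/u(13685).
With u(x) = x: δ^4 = 7800/13685 = 0.56997.
Taking the 4th root: δ = 0.56997^(1/4) ≈ 0.869.

δ ≈ 0.869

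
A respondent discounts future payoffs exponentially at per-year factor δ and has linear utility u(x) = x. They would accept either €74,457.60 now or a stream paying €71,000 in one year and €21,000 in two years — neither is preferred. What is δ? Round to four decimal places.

The stream is worth 71000δ + 21000δ² today, so 71000δ + 21000δ² = 74457.60.
So 21000δ² + 71000δ − 74457.60 = 0.
The positive root is δ = [−71000 + √(71000² + 4·21000·74457.60)] / (2·21000) = (−71000 + 106280.000)/42000 ≈ 0.8400.

δ ≈ 0.8400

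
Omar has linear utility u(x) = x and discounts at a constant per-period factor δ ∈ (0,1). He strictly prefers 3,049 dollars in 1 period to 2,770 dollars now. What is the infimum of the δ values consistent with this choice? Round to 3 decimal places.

δ > 0.908

Under u(x) = x this choice says 2770 < δ·3049.
So δ > 2770/3049 = 0.90849.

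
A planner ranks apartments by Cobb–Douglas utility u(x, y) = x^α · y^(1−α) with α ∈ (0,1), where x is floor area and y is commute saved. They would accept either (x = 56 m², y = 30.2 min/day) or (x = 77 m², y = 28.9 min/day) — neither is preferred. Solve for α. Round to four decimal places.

Set the two utilities equal: 56^α·30.2^(1−α) = 77^α·28.9^(1−α).
Rearrange to (56/77)^α = (28.9/30.2)^(1−α) and take logs: α·-0.3184537 = (1−α)·-0.0440003.
Thus α·(-0.3624540) = -0.0440003, so α = -0.0440003/-0.3624540 ≈ 0.1214.

α ≈ 0.1214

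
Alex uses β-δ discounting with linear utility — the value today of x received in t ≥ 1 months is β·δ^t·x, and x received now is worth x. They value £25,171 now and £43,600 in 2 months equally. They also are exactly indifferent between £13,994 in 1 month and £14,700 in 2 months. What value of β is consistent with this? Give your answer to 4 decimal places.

β ≈ 0.6370

The second indifference involves only future payoffs, so β cancels: β·δ^1·13994 = β·δ^2·14700, giving δ = 13994/14700 = 0.95197.
Now use the now-vs-future pair: 25171 = β·δ^2·43600 gives β = 25171/(0.90625·43600) ≈ 0.6370.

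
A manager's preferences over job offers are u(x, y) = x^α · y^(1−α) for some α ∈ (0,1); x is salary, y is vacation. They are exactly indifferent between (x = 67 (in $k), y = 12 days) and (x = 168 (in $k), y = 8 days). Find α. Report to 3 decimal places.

Indifference: 67^α · 12^(1−α) = 168^α · 8^(1−α).
Rearrange to (67/168)^α = (8/12)^(1−α) and take logs: α·-0.919271 = (1−α)·-0.405465.
So α/(1−α) = (-0.405465)/(-0.919271) = 0.441072, and α = 0.441072/1.441072 ≈ 0.306.

α ≈ 0.306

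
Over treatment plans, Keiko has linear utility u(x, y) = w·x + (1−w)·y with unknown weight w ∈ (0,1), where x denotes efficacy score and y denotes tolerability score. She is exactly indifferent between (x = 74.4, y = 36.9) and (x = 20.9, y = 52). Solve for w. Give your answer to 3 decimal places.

w = 0.220

Equating utilities: w·74.4 + (1−w)·36.9 = w·20.9 + (1−w)·52.
w·(74.4−20.9) = (1−w)·(52−36.9), i.e. w·53.5 = (1−w)·15.1.
The marginal rate of substitution is 15.1/53.5, so w = 15.1/(53.5+15.1) = 0.220.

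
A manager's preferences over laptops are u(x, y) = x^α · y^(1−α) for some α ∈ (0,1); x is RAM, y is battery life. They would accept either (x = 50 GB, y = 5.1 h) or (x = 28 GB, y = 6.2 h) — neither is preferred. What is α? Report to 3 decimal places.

Indifference: 50^α · 5.1^(1−α) = 28^α · 6.2^(1−α).
Rearrange to (50/28)^α = (6.2/5.1)^(1−α) and take logs: α·0.579818 = (1−α)·0.195309.
Thus α·(0.775127) = 0.195309, so α = 0.195309/0.775127 ≈ 0.252.

α ≈ 0.252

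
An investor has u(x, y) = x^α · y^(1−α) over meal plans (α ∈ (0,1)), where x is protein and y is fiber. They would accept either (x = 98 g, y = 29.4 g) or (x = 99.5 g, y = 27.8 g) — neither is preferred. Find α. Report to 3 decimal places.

α ≈ 0.787

Indifference: 98^α · 29.4^(1−α) = 99.5^α · 27.8^(1−α).
(98/99.5)^α = (27.8/29.4)^(1−α); take logs: α·ln(98/99.5) = (1−α)·ln(27.8/29.4), i.e. α·-0.015190 = (1−α)·-0.055959.
So α/(1−α) = (-0.055959)/(-0.015190) = 3.683937, and α = 3.683937/4.683937 ≈ 0.787.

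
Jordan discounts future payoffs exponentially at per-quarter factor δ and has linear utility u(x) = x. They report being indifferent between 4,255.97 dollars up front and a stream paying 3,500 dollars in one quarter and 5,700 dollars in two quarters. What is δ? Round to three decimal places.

δ ≈ 0.610

Present value of the stream is 3500·δ + 5700·δ². Indifference gives 3500δ + 5700δ² = 4255.97.
That is, 5700δ² + 3500δ − 4255.97 = 0, a quadratic in δ.
δ = (−3500 + √(3500² + 4·5700·4255.97)) / (2·5700) = (−3500 + √109286116.00) / 11400 ≈ 0.610.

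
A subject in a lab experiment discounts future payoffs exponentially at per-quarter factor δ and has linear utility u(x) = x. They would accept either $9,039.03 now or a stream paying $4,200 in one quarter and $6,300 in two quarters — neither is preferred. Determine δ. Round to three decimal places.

Equating present values: 9039.03 = 4200δ + 6300δ².
So 6300δ² + 4200δ − 9039.03 = 0.
The positive root is δ = [−4200 + √(4200² + 4·6300·9039.03)] / (2·6300) = (−4200 + 15666.000)/12600 ≈ 0.910.

δ ≈ 0.910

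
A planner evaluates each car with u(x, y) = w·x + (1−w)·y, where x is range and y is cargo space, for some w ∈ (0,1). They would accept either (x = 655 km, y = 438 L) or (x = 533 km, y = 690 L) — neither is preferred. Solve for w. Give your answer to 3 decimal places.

Indifference: w·655 + (1−w)·438 = w·533 + (1−w)·690.
Collecting terms: w·122 = (1−w)·252.
So w/(1−w) = 252/122 = 2.0656, giving w = 252/(122+252) = 0.674.

w = 0.674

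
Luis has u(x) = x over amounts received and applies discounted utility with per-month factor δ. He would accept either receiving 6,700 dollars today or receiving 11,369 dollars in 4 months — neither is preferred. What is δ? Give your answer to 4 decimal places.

Equating discounted utilities: u(6700) = δ^4·u(11369) ⇒ δ^4 = u(6700)/u(11369).
With u(x) = x: δ^4 = 6700/11369 = 0.58932.
Taking the 4th root: δ = 0.58932^(1/4) ≈ 0.8762.

δ ≈ 0.8762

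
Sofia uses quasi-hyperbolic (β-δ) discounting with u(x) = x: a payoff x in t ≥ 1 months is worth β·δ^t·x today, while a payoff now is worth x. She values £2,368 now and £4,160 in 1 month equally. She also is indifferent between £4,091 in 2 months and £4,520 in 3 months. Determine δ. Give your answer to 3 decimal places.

Both payoffs in the second observation are in the future, so β drops out: δ^2·4091 = δ^3·4520 ⇒ δ = 4091/4520 = 0.90509.

δ ≈ 0.905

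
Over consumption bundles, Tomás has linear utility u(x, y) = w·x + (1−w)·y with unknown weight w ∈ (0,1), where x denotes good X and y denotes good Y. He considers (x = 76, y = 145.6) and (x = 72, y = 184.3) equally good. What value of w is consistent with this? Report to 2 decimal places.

Indifference: w·76 + (1−w)·145.6 = w·72 + (1−w)·184.3.
Collecting terms: w·4 = (1−w)·38.7.
The marginal rate of substitution is 38.7/4, so w = 38.7/(4+38.7) = 0.91.

w = 0.91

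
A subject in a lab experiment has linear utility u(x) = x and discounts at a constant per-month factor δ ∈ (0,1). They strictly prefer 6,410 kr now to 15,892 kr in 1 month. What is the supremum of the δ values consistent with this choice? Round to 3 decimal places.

δ < 0.403

Comparing present values: 6410 > δ·15892.
Dividing through by 15892 gives δ < 0.40335.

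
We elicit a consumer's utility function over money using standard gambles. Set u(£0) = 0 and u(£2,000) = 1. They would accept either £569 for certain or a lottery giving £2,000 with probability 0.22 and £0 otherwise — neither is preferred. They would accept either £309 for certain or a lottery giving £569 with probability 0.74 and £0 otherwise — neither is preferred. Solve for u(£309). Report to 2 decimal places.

From the first indifference, u(£569) = 0.22·u(£2,000) + 0.78·u(£0) = 0.22·1 + 0.78·0 = 0.22.
Chaining: u(£309) = 0.74·0.22 + 0.26·0.00 = 0.1628.

0.16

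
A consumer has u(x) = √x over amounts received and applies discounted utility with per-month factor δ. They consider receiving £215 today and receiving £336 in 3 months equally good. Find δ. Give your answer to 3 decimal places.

δ ≈ 0.928

The payoff in 3 months is discounted by δ^3, so u(215) = δ^3·u(336) and δ^3 = u(215)/u(336).
Since u(x) = √x, δ^3 = √(215/336) = 0.79993.
Taking the cube root: δ = 0.79993^(1/3) ≈ 0.928.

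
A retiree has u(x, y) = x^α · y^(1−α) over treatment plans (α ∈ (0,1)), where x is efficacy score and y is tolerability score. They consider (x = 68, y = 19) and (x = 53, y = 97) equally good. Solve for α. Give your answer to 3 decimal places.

α ≈ 0.867

Indifference: 68^α · 19^(1−α) = 53^α · 97^(1−α).
(68/53)^α = (97/19)^(1−α); take logs: α·ln(68/53) = (1−α)·ln(97/19), i.e. α·0.249216 = (1−α)·1.630272.
Thus α·(1.879488) = 1.630272, so α = 1.630272/1.879488 ≈ 0.867.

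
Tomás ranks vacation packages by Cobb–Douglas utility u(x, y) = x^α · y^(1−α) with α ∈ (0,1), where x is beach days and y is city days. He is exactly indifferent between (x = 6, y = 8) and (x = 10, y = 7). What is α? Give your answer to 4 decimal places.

α ≈ 0.2072

The Cobb–Douglas utilities coincide, so 6^α·8^(1−α) = 10^α·7^(1−α).
(6/10)^α = (7/8)^(1−α); take logs: α·ln(6/10) = (1−α)·ln(7/8), i.e. α·-0.5108256 = (1−α)·-0.1335314.
Thus α·(-0.6443570) = -0.1335314, so α = -0.1335314/-0.6443570 ≈ 0.2072.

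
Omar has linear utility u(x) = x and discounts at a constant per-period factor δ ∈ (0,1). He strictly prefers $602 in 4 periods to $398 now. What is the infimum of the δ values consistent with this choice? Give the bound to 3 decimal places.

δ > 0.902

Comparing present values: 398 < δ^4·602.
Hence δ^4 > 398/602 = 0.66113, and x ↦ x^(1/4) is increasing on (0,∞).
δ > (398/602)^(1/4) ≈ 0.902.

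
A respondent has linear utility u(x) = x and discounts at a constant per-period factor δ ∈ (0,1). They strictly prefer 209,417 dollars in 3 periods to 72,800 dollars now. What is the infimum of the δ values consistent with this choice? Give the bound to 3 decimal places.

Comparing present values: 72800 < δ^3·209417.
Dividing by 209417: δ^3 > 0.34763. Both sides are positive, so the cube root keeps the direction.
δ > (72800/209417)^(1/3) ≈ 0.703.

δ > 0.703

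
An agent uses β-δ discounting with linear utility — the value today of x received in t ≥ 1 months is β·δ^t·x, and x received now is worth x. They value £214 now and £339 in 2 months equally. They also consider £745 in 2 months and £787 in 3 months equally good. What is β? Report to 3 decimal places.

β ≈ 0.704

The second indifference involves only future payoffs, so β cancels: β·δ^2·745 = β·δ^3·787, giving δ = 745/787 = 0.94663.
Substituting δ into 214 = β·δ^2·339: β = 214/(303.783) ≈ 0.704.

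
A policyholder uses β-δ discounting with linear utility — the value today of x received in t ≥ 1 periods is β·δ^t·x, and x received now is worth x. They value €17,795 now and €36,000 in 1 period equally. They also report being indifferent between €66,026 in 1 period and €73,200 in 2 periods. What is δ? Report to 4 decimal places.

δ ≈ 0.9020

Both payoffs in the second observation are in the future, so β drops out: δ^1·66026 = δ^2·73200 ⇒ δ = 66026/73200 = 0.90199.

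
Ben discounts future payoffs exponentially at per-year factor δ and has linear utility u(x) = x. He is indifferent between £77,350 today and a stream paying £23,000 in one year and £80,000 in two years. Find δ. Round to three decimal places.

δ ≈ 0.850

The stream is worth 23000δ + 80000δ² today, so 23000δ + 80000δ² = 77350.
So 80000δ² + 23000δ − 77350 = 0.
By the quadratic formula (taking the positive root), δ = (−23000 + √25281000000.00) / 160000 ≈ 0.850.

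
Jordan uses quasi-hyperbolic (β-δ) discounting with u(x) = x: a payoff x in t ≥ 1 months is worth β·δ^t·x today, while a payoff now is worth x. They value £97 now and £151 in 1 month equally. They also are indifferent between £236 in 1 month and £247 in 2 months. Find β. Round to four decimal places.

β ≈ 0.6723

From the later pair, β·δ^1·236 = β·δ^2·247; dividing through, δ = 236/247 = 0.95547.
Now use the now-vs-future pair: 97 = β·δ·151 gives β = 97/(0.95547·151) ≈ 0.6723.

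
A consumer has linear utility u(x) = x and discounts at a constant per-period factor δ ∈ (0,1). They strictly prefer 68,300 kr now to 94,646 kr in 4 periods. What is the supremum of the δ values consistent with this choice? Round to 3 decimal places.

δ < 0.922

Under u(x) = x this choice says 68300 > δ^4·94646.
Dividing by 94646: δ^4 < 0.72164. Both sides are positive, so the 4th root keeps the direction.
δ < (68300/94646)^(1/4) ≈ 0.922.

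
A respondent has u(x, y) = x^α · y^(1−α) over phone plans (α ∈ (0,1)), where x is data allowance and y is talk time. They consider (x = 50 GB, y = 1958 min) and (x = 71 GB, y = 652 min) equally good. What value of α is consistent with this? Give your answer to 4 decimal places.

The Cobb–Douglas utilities coincide, so 50^α·1958^(1−α) = 71^α·652^(1−α).
Rearrange to (50/71)^α = (652/1958)^(1−α) and take logs: α·-0.3506569 = (1−α)·-1.0996343.
Thus α·(-1.4502912) = -1.0996343, so α = -1.0996343/-1.4502912 ≈ 0.7582.

α ≈ 0.7582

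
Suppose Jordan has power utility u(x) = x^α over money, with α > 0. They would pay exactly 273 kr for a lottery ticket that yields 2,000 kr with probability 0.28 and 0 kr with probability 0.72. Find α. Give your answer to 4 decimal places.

α ≈ 0.6392

EU(lottery) = 0.28·2000^α + 0.72·0 = 0.28·2000^α.
Equating: 273^α = 0.28·2000^α, i.e. 0.1365^α = 0.28.
α = ln(0.28) / ln(273/2000) = -1.2729657/-1.9914307 ≈ 0.6392.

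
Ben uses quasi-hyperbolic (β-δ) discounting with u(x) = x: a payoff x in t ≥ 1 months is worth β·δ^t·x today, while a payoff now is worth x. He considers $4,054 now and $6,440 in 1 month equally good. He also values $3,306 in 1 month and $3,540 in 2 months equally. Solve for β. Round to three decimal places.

β ≈ 0.674

The second indifference involves only future payoffs, so β cancels: β·δ^1·3306 = β·δ^2·3540, giving δ = 3306/3540 = 0.93390.
Now use the now-vs-future pair: 4054 = β·δ·6440 gives β = 4054/(0.93390·6440) ≈ 0.674.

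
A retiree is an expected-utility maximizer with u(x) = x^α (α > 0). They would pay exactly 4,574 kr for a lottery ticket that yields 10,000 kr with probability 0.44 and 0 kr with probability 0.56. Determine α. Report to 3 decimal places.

Since u(0) = 0, the lottery's EU is 0.44·10000^α.
Equating: 4574^α = 0.44·10000^α, i.e. 0.4574^α = 0.44.
Take logs: α = ln 0.44 / ln(4574/10000) ≈ 1.04958.

α ≈ 1.050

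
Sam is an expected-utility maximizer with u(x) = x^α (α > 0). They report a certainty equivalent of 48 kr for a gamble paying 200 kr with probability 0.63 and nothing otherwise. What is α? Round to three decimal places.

The lottery's expected utility is 0.63·u(200) + 0.37·u(0) = 0.63·200^α (since u(0) = 0 for α > 0).
Indifference: 48^α = 0.63·200^α, so (48/200)^α = 0.63.
Take logs: α = ln 0.63 / ln(48/200) ≈ 0.32375.

α ≈ 0.324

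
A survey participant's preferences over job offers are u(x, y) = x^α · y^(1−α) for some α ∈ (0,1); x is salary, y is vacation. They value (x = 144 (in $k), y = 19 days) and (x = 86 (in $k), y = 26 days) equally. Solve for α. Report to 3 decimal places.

The Cobb–Douglas utilities coincide, so 144^α·19^(1−α) = 86^α·26^(1−α).
(144/86)^α = (26/19)^(1−α); take logs: α·ln(144/86) = (1−α)·ln(26/19), i.e. α·0.515466 = (1−α)·0.313658.
With A = 0.515466 and B = 0.313658: α·A = (1−α)·B, so α = B/(A+B) = 0.313658/0.829124 ≈ 0.378.

α ≈ 0.378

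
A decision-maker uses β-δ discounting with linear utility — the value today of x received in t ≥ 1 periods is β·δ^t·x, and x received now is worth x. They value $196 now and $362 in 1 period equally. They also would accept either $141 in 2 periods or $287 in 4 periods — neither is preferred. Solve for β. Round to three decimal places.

Both payoffs in the second observation are in the future, so β drops out: δ^2·141 = δ^4·287 ⇒ δ^2 = 141/287 = 0.49129, so δ = 0.70092.
The first indifference: 196 = β·δ·362, so β = 196/(δ·362) = 196/(0.70092·362) ≈ 0.772.

β ≈ 0.772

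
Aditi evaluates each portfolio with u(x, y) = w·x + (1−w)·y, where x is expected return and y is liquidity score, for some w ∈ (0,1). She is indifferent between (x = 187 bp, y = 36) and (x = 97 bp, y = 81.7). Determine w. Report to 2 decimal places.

w = 0.34

Indifference: w·187 + (1−w)·36 = w·97 + (1−w)·81.7.
Collecting terms: w·90 = (1−w)·45.7.
So w/(1−w) = 45.7/90 = 0.5078, giving w = 45.7/(90+45.7) = 0.34.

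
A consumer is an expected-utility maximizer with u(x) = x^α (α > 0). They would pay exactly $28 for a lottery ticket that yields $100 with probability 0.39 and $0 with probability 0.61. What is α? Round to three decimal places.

EU(lottery) = 0.39·100^α + 0.61·0 = 0.39·100^α.
Setting u(28) equal to that: 28^α = 0.39·100^α ⇒ (28/100)^α = 0.39.
α = ln(0.39) / ln(28/100) = -0.941609/-1.272966 ≈ 0.740.

α ≈ 0.740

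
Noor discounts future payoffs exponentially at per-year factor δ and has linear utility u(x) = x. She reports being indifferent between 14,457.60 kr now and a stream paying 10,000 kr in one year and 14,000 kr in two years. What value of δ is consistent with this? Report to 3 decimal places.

δ ≈ 0.720

The stream is worth 10000δ + 14000δ² today, so 10000δ + 14000δ² = 14457.60.
Rearranged: 14000δ² + 10000δ − 14457.60 = 0.
The positive root is δ = [−10000 + √(10000² + 4·14000·14457.60)] / (2·14000) = (−10000 + 30160.000)/28000 ≈ 0.720.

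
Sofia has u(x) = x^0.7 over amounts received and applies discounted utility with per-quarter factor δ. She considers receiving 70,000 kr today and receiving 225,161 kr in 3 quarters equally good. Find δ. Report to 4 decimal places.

δ ≈ 0.7614

Indifference means u(70000) = δ^3 · u(225161), so δ^3 = u(70000)/u(225161).
With u(x) = x^0.7: δ^3 = 70000^0.7/225161^0.7 = (70000/225161)^0.7 = 0.44139.
Taking the cube root: δ = 0.44139^(1/3) ≈ 0.7614.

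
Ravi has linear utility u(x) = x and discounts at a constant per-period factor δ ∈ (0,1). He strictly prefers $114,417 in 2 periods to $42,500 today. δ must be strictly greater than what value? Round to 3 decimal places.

δ > 0.609

The preference means 42500 < δ^2·114417.
So δ^2 > 42500/114417 = 0.37145; taking the square root of both positive sides preserves the inequality.
δ > 0.37145^(1/2) = 0.609.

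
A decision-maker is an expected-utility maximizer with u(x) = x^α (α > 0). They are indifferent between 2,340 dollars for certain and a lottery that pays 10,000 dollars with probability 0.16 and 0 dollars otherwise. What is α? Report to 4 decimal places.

EU(lottery) = 0.16·10000^α + 0.84·0 = 0.16·10000^α.
Setting u(2340) equal to that: 2340^α = 0.16·10000^α ⇒ (2340/10000)^α = 0.16.
Take logs: α = ln 0.16 / ln(2340/10000) ≈ 1.261731.

α ≈ 1.2617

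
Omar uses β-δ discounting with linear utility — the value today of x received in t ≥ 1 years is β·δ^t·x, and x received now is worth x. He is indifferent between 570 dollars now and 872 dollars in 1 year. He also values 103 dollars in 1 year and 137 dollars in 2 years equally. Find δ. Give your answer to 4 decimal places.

The second indifference involves only future payoffs, so β cancels: β·δ^1·103 = β·δ^2·137, giving δ = 103/137 = 0.75182.

δ ≈ 0.7518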